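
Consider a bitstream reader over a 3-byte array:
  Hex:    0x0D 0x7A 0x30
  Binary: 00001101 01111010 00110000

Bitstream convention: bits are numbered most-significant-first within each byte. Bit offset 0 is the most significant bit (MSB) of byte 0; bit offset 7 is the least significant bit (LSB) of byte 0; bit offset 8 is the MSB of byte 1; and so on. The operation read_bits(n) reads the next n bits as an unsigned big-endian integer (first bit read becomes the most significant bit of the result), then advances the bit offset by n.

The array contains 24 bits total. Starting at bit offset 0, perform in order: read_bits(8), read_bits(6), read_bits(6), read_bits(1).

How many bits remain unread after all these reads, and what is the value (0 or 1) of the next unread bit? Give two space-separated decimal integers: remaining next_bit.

Read 1: bits[0:8] width=8 -> value=13 (bin 00001101); offset now 8 = byte 1 bit 0; 16 bits remain
Read 2: bits[8:14] width=6 -> value=30 (bin 011110); offset now 14 = byte 1 bit 6; 10 bits remain
Read 3: bits[14:20] width=6 -> value=35 (bin 100011); offset now 20 = byte 2 bit 4; 4 bits remain
Read 4: bits[20:21] width=1 -> value=0 (bin 0); offset now 21 = byte 2 bit 5; 3 bits remain

Answer: 3 0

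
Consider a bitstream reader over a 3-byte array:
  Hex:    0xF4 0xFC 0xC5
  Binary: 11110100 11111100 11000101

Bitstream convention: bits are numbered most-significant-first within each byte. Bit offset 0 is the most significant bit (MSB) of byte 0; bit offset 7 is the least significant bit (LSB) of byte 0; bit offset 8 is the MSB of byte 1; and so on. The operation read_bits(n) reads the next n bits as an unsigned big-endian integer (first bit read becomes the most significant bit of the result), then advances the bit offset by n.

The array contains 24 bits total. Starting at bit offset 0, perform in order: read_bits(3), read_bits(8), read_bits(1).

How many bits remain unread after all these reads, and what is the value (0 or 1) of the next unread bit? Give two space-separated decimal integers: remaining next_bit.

Answer: 12 1

Derivation:
Read 1: bits[0:3] width=3 -> value=7 (bin 111); offset now 3 = byte 0 bit 3; 21 bits remain
Read 2: bits[3:11] width=8 -> value=167 (bin 10100111); offset now 11 = byte 1 bit 3; 13 bits remain
Read 3: bits[11:12] width=1 -> value=1 (bin 1); offset now 12 = byte 1 bit 4; 12 bits remain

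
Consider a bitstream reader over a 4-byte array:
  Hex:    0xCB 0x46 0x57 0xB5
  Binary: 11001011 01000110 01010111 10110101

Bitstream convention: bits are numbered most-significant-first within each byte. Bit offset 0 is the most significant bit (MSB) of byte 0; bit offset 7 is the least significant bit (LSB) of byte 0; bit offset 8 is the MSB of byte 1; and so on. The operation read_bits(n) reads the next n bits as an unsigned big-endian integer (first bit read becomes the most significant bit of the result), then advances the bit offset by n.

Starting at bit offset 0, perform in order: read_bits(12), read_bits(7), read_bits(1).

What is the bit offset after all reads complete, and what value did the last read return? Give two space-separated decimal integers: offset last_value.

Answer: 20 1

Derivation:
Read 1: bits[0:12] width=12 -> value=3252 (bin 110010110100); offset now 12 = byte 1 bit 4; 20 bits remain
Read 2: bits[12:19] width=7 -> value=50 (bin 0110010); offset now 19 = byte 2 bit 3; 13 bits remain
Read 3: bits[19:20] width=1 -> value=1 (bin 1); offset now 20 = byte 2 bit 4; 12 bits remain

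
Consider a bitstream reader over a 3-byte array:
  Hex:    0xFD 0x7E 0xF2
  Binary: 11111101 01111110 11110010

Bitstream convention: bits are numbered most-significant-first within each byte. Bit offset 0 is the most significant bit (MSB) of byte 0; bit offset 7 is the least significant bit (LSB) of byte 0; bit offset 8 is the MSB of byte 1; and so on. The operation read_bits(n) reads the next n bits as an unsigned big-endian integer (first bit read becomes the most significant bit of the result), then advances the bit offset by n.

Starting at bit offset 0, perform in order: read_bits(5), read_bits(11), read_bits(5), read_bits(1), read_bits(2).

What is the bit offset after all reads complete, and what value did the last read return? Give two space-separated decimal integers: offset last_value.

Answer: 24 2

Derivation:
Read 1: bits[0:5] width=5 -> value=31 (bin 11111); offset now 5 = byte 0 bit 5; 19 bits remain
Read 2: bits[5:16] width=11 -> value=1406 (bin 10101111110); offset now 16 = byte 2 bit 0; 8 bits remain
Read 3: bits[16:21] width=5 -> value=30 (bin 11110); offset now 21 = byte 2 bit 5; 3 bits remain
Read 4: bits[21:22] width=1 -> value=0 (bin 0); offset now 22 = byte 2 bit 6; 2 bits remain
Read 5: bits[22:24] width=2 -> value=2 (bin 10); offset now 24 = byte 3 bit 0; 0 bits remain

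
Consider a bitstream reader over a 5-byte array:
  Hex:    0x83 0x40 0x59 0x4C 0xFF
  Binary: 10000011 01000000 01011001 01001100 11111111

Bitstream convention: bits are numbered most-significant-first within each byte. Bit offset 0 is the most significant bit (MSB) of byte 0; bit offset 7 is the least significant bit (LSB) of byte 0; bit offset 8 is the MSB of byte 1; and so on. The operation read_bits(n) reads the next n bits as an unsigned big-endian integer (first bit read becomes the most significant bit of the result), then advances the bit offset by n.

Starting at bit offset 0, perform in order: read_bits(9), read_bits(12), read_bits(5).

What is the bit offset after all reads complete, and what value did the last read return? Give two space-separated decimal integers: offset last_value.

Read 1: bits[0:9] width=9 -> value=262 (bin 100000110); offset now 9 = byte 1 bit 1; 31 bits remain
Read 2: bits[9:21] width=12 -> value=2059 (bin 100000001011); offset now 21 = byte 2 bit 5; 19 bits remain
Read 3: bits[21:26] width=5 -> value=5 (bin 00101); offset now 26 = byte 3 bit 2; 14 bits remain

Answer: 26 5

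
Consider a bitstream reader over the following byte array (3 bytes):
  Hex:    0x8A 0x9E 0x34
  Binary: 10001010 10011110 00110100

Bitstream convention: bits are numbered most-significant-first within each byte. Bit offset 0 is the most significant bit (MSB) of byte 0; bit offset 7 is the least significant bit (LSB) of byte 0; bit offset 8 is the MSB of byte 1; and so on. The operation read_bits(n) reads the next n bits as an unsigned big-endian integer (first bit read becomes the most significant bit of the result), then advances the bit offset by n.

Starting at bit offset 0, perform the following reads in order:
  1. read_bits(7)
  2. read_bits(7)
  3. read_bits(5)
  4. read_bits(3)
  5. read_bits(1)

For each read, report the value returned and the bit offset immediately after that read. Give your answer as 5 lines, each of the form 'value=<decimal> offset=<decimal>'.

Read 1: bits[0:7] width=7 -> value=69 (bin 1000101); offset now 7 = byte 0 bit 7; 17 bits remain
Read 2: bits[7:14] width=7 -> value=39 (bin 0100111); offset now 14 = byte 1 bit 6; 10 bits remain
Read 3: bits[14:19] width=5 -> value=17 (bin 10001); offset now 19 = byte 2 bit 3; 5 bits remain
Read 4: bits[19:22] width=3 -> value=5 (bin 101); offset now 22 = byte 2 bit 6; 2 bits remain
Read 5: bits[22:23] width=1 -> value=0 (bin 0); offset now 23 = byte 2 bit 7; 1 bits remain

Answer: value=69 offset=7
value=39 offset=14
value=17 offset=19
value=5 offset=22
value=0 offset=23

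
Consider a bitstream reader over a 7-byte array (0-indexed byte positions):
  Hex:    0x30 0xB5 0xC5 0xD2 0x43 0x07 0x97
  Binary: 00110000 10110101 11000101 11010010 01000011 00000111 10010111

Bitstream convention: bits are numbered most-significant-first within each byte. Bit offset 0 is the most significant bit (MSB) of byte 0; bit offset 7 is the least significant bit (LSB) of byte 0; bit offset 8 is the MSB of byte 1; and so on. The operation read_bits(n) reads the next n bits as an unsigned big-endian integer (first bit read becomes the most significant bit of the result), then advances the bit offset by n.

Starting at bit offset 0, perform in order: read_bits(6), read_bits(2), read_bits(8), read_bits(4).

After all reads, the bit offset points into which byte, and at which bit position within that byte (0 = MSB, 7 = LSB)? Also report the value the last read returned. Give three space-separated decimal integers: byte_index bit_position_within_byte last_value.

Answer: 2 4 12

Derivation:
Read 1: bits[0:6] width=6 -> value=12 (bin 001100); offset now 6 = byte 0 bit 6; 50 bits remain
Read 2: bits[6:8] width=2 -> value=0 (bin 00); offset now 8 = byte 1 bit 0; 48 bits remain
Read 3: bits[8:16] width=8 -> value=181 (bin 10110101); offset now 16 = byte 2 bit 0; 40 bits remain
Read 4: bits[16:20] width=4 -> value=12 (bin 1100); offset now 20 = byte 2 bit 4; 36 bits remain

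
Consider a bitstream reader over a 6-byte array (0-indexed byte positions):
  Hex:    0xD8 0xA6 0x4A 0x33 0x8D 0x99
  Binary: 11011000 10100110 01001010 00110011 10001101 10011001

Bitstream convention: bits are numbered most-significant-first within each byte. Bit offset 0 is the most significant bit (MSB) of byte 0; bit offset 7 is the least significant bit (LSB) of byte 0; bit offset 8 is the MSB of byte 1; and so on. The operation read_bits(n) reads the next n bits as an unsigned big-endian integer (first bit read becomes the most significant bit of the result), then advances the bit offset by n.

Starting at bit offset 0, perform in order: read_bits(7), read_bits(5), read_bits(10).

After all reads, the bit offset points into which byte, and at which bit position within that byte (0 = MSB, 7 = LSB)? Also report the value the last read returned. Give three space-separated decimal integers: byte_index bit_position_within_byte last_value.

Read 1: bits[0:7] width=7 -> value=108 (bin 1101100); offset now 7 = byte 0 bit 7; 41 bits remain
Read 2: bits[7:12] width=5 -> value=10 (bin 01010); offset now 12 = byte 1 bit 4; 36 bits remain
Read 3: bits[12:22] width=10 -> value=402 (bin 0110010010); offset now 22 = byte 2 bit 6; 26 bits remain

Answer: 2 6 402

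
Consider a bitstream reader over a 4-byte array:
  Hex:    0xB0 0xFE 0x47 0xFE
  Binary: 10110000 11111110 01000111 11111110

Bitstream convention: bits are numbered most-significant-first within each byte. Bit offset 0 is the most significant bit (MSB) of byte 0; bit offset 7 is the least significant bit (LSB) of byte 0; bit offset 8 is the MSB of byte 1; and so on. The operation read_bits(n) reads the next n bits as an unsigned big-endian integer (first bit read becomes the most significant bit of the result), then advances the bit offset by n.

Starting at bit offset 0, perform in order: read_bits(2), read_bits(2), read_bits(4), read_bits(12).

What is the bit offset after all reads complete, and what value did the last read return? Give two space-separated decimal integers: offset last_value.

Answer: 20 4068

Derivation:
Read 1: bits[0:2] width=2 -> value=2 (bin 10); offset now 2 = byte 0 bit 2; 30 bits remain
Read 2: bits[2:4] width=2 -> value=3 (bin 11); offset now 4 = byte 0 bit 4; 28 bits remain
Read 3: bits[4:8] width=4 -> value=0 (bin 0000); offset now 8 = byte 1 bit 0; 24 bits remain
Read 4: bits[8:20] width=12 -> value=4068 (bin 111111100100); offset now 20 = byte 2 bit 4; 12 bits remain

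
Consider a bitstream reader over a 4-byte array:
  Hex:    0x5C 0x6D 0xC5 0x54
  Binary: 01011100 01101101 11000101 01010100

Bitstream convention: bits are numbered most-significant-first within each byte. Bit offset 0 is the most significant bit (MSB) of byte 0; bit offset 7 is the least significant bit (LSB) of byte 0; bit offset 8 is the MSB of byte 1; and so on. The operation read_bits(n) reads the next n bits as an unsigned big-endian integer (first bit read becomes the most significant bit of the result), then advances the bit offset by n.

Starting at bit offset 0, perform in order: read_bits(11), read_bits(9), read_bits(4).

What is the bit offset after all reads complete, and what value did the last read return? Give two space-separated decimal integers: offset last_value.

Read 1: bits[0:11] width=11 -> value=739 (bin 01011100011); offset now 11 = byte 1 bit 3; 21 bits remain
Read 2: bits[11:20] width=9 -> value=220 (bin 011011100); offset now 20 = byte 2 bit 4; 12 bits remain
Read 3: bits[20:24] width=4 -> value=5 (bin 0101); offset now 24 = byte 3 bit 0; 8 bits remain

Answer: 24 5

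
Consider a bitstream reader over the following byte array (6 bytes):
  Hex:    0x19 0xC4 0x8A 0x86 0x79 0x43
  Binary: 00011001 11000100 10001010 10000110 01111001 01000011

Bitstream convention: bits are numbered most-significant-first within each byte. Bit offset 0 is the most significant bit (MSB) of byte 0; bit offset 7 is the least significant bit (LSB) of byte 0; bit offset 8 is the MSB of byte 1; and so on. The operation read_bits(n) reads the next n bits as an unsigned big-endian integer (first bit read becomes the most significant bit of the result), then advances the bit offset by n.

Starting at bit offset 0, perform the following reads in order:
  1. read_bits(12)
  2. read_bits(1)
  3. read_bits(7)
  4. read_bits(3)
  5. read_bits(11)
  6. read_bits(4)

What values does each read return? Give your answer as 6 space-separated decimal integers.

Read 1: bits[0:12] width=12 -> value=412 (bin 000110011100); offset now 12 = byte 1 bit 4; 36 bits remain
Read 2: bits[12:13] width=1 -> value=0 (bin 0); offset now 13 = byte 1 bit 5; 35 bits remain
Read 3: bits[13:20] width=7 -> value=72 (bin 1001000); offset now 20 = byte 2 bit 4; 28 bits remain
Read 4: bits[20:23] width=3 -> value=5 (bin 101); offset now 23 = byte 2 bit 7; 25 bits remain
Read 5: bits[23:34] width=11 -> value=537 (bin 01000011001); offset now 34 = byte 4 bit 2; 14 bits remain
Read 6: bits[34:38] width=4 -> value=14 (bin 1110); offset now 38 = byte 4 bit 6; 10 bits remain

Answer: 412 0 72 5 537 14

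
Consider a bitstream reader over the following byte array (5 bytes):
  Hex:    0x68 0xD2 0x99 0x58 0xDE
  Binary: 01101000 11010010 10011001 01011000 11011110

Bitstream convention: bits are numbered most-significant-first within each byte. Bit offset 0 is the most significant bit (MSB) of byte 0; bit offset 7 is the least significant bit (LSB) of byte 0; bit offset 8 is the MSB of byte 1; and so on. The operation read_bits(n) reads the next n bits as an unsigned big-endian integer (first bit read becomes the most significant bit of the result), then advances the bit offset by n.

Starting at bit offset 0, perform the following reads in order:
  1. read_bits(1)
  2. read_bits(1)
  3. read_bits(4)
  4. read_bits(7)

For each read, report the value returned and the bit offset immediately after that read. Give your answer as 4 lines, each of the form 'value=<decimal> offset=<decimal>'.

Answer: value=0 offset=1
value=1 offset=2
value=10 offset=6
value=26 offset=13

Derivation:
Read 1: bits[0:1] width=1 -> value=0 (bin 0); offset now 1 = byte 0 bit 1; 39 bits remain
Read 2: bits[1:2] width=1 -> value=1 (bin 1); offset now 2 = byte 0 bit 2; 38 bits remain
Read 3: bits[2:6] width=4 -> value=10 (bin 1010); offset now 6 = byte 0 bit 6; 34 bits remain
Read 4: bits[6:13] width=7 -> value=26 (bin 0011010); offset now 13 = byte 1 bit 5; 27 bits remain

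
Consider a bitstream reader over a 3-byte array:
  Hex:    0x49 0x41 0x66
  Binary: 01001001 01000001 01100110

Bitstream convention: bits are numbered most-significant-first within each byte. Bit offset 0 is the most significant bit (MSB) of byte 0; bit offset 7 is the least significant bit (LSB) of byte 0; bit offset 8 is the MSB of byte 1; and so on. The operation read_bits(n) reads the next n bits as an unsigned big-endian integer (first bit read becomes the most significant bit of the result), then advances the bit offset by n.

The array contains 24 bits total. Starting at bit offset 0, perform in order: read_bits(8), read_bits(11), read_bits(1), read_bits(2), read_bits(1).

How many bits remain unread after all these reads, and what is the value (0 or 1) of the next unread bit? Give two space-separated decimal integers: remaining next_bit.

Answer: 1 0

Derivation:
Read 1: bits[0:8] width=8 -> value=73 (bin 01001001); offset now 8 = byte 1 bit 0; 16 bits remain
Read 2: bits[8:19] width=11 -> value=523 (bin 01000001011); offset now 19 = byte 2 bit 3; 5 bits remain
Read 3: bits[19:20] width=1 -> value=0 (bin 0); offset now 20 = byte 2 bit 4; 4 bits remain
Read 4: bits[20:22] width=2 -> value=1 (bin 01); offset now 22 = byte 2 bit 6; 2 bits remain
Read 5: bits[22:23] width=1 -> value=1 (bin 1); offset now 23 = byte 2 bit 7; 1 bits remain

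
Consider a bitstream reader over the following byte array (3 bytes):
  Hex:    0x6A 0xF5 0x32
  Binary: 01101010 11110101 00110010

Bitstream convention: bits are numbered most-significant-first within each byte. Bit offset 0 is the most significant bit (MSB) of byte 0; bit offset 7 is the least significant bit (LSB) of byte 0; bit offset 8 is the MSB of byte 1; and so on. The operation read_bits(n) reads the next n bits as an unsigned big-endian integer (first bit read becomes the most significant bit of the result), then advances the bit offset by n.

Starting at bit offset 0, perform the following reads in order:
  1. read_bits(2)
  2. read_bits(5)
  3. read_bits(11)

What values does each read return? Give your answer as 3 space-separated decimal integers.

Read 1: bits[0:2] width=2 -> value=1 (bin 01); offset now 2 = byte 0 bit 2; 22 bits remain
Read 2: bits[2:7] width=5 -> value=21 (bin 10101); offset now 7 = byte 0 bit 7; 17 bits remain
Read 3: bits[7:18] width=11 -> value=980 (bin 01111010100); offset now 18 = byte 2 bit 2; 6 bits remain

Answer: 1 21 980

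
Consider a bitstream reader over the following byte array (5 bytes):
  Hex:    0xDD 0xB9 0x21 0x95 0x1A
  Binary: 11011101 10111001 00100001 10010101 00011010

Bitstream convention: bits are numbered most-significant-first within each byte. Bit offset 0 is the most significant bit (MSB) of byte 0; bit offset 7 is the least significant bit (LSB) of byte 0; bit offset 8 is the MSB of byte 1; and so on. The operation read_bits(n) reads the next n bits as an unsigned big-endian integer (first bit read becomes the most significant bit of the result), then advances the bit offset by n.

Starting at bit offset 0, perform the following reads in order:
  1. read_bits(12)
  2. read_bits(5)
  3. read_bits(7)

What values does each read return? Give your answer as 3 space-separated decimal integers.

Read 1: bits[0:12] width=12 -> value=3547 (bin 110111011011); offset now 12 = byte 1 bit 4; 28 bits remain
Read 2: bits[12:17] width=5 -> value=18 (bin 10010); offset now 17 = byte 2 bit 1; 23 bits remain
Read 3: bits[17:24] width=7 -> value=33 (bin 0100001); offset now 24 = byte 3 bit 0; 16 bits remain

Answer: 3547 18 33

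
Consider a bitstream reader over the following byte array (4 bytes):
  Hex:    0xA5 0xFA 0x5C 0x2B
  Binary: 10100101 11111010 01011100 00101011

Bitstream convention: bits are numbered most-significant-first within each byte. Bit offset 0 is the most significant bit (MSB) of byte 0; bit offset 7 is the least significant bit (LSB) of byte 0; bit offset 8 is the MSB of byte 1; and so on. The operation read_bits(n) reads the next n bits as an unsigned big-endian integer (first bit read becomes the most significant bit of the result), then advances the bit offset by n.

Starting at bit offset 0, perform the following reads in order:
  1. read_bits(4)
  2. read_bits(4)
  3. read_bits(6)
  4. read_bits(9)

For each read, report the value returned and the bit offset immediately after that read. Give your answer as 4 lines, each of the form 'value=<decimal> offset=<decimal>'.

Answer: value=10 offset=4
value=5 offset=8
value=62 offset=14
value=302 offset=23

Derivation:
Read 1: bits[0:4] width=4 -> value=10 (bin 1010); offset now 4 = byte 0 bit 4; 28 bits remain
Read 2: bits[4:8] width=4 -> value=5 (bin 0101); offset now 8 = byte 1 bit 0; 24 bits remain
Read 3: bits[8:14] width=6 -> value=62 (bin 111110); offset now 14 = byte 1 bit 6; 18 bits remain
Read 4: bits[14:23] width=9 -> value=302 (bin 100101110); offset now 23 = byte 2 bit 7; 9 bits remain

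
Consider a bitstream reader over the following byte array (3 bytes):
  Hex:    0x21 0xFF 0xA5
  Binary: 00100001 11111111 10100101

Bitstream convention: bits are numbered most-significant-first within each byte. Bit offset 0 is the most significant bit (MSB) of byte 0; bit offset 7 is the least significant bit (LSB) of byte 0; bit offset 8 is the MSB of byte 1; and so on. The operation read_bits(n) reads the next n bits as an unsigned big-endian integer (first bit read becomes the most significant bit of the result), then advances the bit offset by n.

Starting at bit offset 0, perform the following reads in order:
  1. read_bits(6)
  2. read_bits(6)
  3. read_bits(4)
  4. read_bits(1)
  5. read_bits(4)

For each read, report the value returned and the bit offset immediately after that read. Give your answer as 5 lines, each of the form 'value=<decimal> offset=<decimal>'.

Read 1: bits[0:6] width=6 -> value=8 (bin 001000); offset now 6 = byte 0 bit 6; 18 bits remain
Read 2: bits[6:12] width=6 -> value=31 (bin 011111); offset now 12 = byte 1 bit 4; 12 bits remain
Read 3: bits[12:16] width=4 -> value=15 (bin 1111); offset now 16 = byte 2 bit 0; 8 bits remain
Read 4: bits[16:17] width=1 -> value=1 (bin 1); offset now 17 = byte 2 bit 1; 7 bits remain
Read 5: bits[17:21] width=4 -> value=4 (bin 0100); offset now 21 = byte 2 bit 5; 3 bits remain

Answer: value=8 offset=6
value=31 offset=12
value=15 offset=16
value=1 offset=17
value=4 offset=21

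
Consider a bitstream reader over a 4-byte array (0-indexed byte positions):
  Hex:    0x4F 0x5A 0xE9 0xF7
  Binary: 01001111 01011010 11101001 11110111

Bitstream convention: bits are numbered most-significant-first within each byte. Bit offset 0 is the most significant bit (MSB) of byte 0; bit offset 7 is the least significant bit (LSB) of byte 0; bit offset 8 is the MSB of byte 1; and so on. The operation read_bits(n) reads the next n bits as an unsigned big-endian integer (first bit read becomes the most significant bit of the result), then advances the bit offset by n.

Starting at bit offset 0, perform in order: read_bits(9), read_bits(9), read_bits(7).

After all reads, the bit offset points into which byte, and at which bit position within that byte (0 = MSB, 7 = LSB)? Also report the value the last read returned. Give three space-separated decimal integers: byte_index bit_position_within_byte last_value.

Read 1: bits[0:9] width=9 -> value=158 (bin 010011110); offset now 9 = byte 1 bit 1; 23 bits remain
Read 2: bits[9:18] width=9 -> value=363 (bin 101101011); offset now 18 = byte 2 bit 2; 14 bits remain
Read 3: bits[18:25] width=7 -> value=83 (bin 1010011); offset now 25 = byte 3 bit 1; 7 bits remain

Answer: 3 1 83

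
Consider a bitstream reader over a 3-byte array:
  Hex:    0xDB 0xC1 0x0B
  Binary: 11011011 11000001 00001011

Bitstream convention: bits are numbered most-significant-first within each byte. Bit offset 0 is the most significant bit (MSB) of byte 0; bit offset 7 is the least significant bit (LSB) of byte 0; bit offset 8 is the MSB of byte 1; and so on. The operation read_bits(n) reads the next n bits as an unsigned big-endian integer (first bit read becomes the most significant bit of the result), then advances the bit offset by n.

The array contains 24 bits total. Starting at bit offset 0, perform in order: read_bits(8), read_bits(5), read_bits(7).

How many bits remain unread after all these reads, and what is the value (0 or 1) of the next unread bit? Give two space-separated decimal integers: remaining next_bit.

Read 1: bits[0:8] width=8 -> value=219 (bin 11011011); offset now 8 = byte 1 bit 0; 16 bits remain
Read 2: bits[8:13] width=5 -> value=24 (bin 11000); offset now 13 = byte 1 bit 5; 11 bits remain
Read 3: bits[13:20] width=7 -> value=16 (bin 0010000); offset now 20 = byte 2 bit 4; 4 bits remain

Answer: 4 1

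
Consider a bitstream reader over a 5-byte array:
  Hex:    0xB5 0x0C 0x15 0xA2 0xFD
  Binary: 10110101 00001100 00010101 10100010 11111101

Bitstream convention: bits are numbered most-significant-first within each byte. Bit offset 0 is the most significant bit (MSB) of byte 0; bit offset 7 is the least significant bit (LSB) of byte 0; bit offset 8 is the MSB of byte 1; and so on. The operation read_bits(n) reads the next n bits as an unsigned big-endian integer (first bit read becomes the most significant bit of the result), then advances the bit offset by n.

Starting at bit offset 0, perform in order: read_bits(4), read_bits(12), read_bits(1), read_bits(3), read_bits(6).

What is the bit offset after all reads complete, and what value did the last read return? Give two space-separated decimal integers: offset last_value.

Answer: 26 22

Derivation:
Read 1: bits[0:4] width=4 -> value=11 (bin 1011); offset now 4 = byte 0 bit 4; 36 bits remain
Read 2: bits[4:16] width=12 -> value=1292 (bin 010100001100); offset now 16 = byte 2 bit 0; 24 bits remain
Read 3: bits[16:17] width=1 -> value=0 (bin 0); offset now 17 = byte 2 bit 1; 23 bits remain
Read 4: bits[17:20] width=3 -> value=1 (bin 001); offset now 20 = byte 2 bit 4; 20 bits remain
Read 5: bits[20:26] width=6 -> value=22 (bin 010110); offset now 26 = byte 3 bit 2; 14 bits remain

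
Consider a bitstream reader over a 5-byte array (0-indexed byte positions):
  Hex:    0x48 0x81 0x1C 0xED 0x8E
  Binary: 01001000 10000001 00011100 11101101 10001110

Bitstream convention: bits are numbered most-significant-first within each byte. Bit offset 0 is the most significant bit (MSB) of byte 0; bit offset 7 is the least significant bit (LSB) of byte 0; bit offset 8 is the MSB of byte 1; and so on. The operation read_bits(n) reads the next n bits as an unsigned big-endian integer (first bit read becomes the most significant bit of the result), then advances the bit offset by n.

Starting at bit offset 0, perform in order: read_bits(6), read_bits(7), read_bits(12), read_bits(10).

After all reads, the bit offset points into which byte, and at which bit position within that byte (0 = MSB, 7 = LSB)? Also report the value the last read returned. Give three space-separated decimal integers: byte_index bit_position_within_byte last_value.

Answer: 4 3 876

Derivation:
Read 1: bits[0:6] width=6 -> value=18 (bin 010010); offset now 6 = byte 0 bit 6; 34 bits remain
Read 2: bits[6:13] width=7 -> value=16 (bin 0010000); offset now 13 = byte 1 bit 5; 27 bits remain
Read 3: bits[13:25] width=12 -> value=569 (bin 001000111001); offset now 25 = byte 3 bit 1; 15 bits remain
Read 4: bits[25:35] width=10 -> value=876 (bin 1101101100); offset now 35 = byte 4 bit 3; 5 bits remain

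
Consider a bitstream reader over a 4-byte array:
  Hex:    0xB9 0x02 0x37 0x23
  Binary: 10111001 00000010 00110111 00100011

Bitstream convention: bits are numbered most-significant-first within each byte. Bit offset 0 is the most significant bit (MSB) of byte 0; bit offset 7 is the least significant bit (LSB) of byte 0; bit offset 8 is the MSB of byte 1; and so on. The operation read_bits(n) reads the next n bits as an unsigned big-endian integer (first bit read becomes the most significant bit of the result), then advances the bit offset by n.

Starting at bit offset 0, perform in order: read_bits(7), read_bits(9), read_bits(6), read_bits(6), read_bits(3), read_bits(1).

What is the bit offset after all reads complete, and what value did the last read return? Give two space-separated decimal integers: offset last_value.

Read 1: bits[0:7] width=7 -> value=92 (bin 1011100); offset now 7 = byte 0 bit 7; 25 bits remain
Read 2: bits[7:16] width=9 -> value=258 (bin 100000010); offset now 16 = byte 2 bit 0; 16 bits remain
Read 3: bits[16:22] width=6 -> value=13 (bin 001101); offset now 22 = byte 2 bit 6; 10 bits remain
Read 4: bits[22:28] width=6 -> value=50 (bin 110010); offset now 28 = byte 3 bit 4; 4 bits remain
Read 5: bits[28:31] width=3 -> value=1 (bin 001); offset now 31 = byte 3 bit 7; 1 bits remain
Read 6: bits[31:32] width=1 -> value=1 (bin 1); offset now 32 = byte 4 bit 0; 0 bits remain

Answer: 32 1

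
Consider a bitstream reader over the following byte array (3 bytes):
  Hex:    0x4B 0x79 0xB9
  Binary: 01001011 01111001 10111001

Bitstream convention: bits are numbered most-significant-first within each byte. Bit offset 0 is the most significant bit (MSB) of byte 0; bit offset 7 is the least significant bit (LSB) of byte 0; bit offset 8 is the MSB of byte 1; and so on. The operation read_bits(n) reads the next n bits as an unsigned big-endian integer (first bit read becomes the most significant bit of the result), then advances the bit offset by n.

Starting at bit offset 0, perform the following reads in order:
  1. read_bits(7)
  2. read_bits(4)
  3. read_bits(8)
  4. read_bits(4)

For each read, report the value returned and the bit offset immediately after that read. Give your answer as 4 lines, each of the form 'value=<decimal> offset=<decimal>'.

Read 1: bits[0:7] width=7 -> value=37 (bin 0100101); offset now 7 = byte 0 bit 7; 17 bits remain
Read 2: bits[7:11] width=4 -> value=11 (bin 1011); offset now 11 = byte 1 bit 3; 13 bits remain
Read 3: bits[11:19] width=8 -> value=205 (bin 11001101); offset now 19 = byte 2 bit 3; 5 bits remain
Read 4: bits[19:23] width=4 -> value=12 (bin 1100); offset now 23 = byte 2 bit 7; 1 bits remain

Answer: value=37 offset=7
value=11 offset=11
value=205 offset=19
value=12 offset=23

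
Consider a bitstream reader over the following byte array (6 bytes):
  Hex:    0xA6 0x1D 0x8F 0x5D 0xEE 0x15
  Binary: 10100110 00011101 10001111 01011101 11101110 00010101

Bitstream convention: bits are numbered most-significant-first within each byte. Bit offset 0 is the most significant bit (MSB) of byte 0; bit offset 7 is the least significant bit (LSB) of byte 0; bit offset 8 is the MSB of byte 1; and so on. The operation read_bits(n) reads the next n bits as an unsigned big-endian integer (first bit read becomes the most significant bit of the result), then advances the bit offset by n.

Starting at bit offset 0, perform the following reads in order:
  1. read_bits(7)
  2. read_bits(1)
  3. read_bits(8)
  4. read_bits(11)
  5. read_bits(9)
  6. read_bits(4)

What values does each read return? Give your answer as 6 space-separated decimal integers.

Read 1: bits[0:7] width=7 -> value=83 (bin 1010011); offset now 7 = byte 0 bit 7; 41 bits remain
Read 2: bits[7:8] width=1 -> value=0 (bin 0); offset now 8 = byte 1 bit 0; 40 bits remain
Read 3: bits[8:16] width=8 -> value=29 (bin 00011101); offset now 16 = byte 2 bit 0; 32 bits remain
Read 4: bits[16:27] width=11 -> value=1146 (bin 10001111010); offset now 27 = byte 3 bit 3; 21 bits remain
Read 5: bits[27:36] width=9 -> value=478 (bin 111011110); offset now 36 = byte 4 bit 4; 12 bits remain
Read 6: bits[36:40] width=4 -> value=14 (bin 1110); offset now 40 = byte 5 bit 0; 8 bits remain

Answer: 83 0 29 1146 478 14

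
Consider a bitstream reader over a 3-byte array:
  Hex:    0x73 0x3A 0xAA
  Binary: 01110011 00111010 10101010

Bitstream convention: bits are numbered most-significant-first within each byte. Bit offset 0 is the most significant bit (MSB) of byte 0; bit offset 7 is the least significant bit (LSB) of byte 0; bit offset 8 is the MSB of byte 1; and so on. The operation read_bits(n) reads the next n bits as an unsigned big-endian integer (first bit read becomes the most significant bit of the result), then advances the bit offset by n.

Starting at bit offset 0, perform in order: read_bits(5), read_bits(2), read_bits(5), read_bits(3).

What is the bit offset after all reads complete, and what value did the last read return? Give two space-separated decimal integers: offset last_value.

Read 1: bits[0:5] width=5 -> value=14 (bin 01110); offset now 5 = byte 0 bit 5; 19 bits remain
Read 2: bits[5:7] width=2 -> value=1 (bin 01); offset now 7 = byte 0 bit 7; 17 bits remain
Read 3: bits[7:12] width=5 -> value=19 (bin 10011); offset now 12 = byte 1 bit 4; 12 bits remain
Read 4: bits[12:15] width=3 -> value=5 (bin 101); offset now 15 = byte 1 bit 7; 9 bits remain

Answer: 15 5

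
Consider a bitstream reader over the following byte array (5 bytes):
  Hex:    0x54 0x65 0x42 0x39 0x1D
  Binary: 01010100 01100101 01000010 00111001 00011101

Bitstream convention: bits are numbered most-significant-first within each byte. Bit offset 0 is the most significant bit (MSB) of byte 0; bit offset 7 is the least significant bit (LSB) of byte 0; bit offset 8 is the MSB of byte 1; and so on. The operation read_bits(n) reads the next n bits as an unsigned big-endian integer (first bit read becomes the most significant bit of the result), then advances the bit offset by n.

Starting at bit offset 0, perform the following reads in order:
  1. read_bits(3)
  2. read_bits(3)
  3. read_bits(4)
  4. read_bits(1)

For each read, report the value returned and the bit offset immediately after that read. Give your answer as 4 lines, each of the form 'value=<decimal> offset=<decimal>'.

Answer: value=2 offset=3
value=5 offset=6
value=1 offset=10
value=1 offset=11

Derivation:
Read 1: bits[0:3] width=3 -> value=2 (bin 010); offset now 3 = byte 0 bit 3; 37 bits remain
Read 2: bits[3:6] width=3 -> value=5 (bin 101); offset now 6 = byte 0 bit 6; 34 bits remain
Read 3: bits[6:10] width=4 -> value=1 (bin 0001); offset now 10 = byte 1 bit 2; 30 bits remain
Read 4: bits[10:11] width=1 -> value=1 (bin 1); offset now 11 = byte 1 bit 3; 29 bits remain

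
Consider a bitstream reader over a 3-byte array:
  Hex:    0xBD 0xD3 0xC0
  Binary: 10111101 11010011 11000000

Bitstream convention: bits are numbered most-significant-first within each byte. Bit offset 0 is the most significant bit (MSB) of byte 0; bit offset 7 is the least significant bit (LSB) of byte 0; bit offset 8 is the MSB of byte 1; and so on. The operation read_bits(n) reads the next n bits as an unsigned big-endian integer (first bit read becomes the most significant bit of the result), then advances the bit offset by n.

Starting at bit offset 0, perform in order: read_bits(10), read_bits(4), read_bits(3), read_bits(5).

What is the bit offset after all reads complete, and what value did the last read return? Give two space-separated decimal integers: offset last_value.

Answer: 22 16

Derivation:
Read 1: bits[0:10] width=10 -> value=759 (bin 1011110111); offset now 10 = byte 1 bit 2; 14 bits remain
Read 2: bits[10:14] width=4 -> value=4 (bin 0100); offset now 14 = byte 1 bit 6; 10 bits remain
Read 3: bits[14:17] width=3 -> value=7 (bin 111); offset now 17 = byte 2 bit 1; 7 bits remain
Read 4: bits[17:22] width=5 -> value=16 (bin 10000); offset now 22 = byte 2 bit 6; 2 bits remain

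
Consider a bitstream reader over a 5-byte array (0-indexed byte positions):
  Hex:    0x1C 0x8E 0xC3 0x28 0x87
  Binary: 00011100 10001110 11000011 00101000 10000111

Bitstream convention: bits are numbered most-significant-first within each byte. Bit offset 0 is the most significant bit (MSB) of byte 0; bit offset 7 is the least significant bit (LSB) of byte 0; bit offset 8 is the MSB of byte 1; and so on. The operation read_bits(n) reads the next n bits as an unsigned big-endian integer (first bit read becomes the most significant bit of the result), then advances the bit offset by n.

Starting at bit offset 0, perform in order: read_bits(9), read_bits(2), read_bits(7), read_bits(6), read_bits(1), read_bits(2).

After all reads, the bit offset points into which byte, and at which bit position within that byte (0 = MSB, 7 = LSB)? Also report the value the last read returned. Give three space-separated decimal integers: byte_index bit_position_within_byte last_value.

Read 1: bits[0:9] width=9 -> value=57 (bin 000111001); offset now 9 = byte 1 bit 1; 31 bits remain
Read 2: bits[9:11] width=2 -> value=0 (bin 00); offset now 11 = byte 1 bit 3; 29 bits remain
Read 3: bits[11:18] width=7 -> value=59 (bin 0111011); offset now 18 = byte 2 bit 2; 22 bits remain
Read 4: bits[18:24] width=6 -> value=3 (bin 000011); offset now 24 = byte 3 bit 0; 16 bits remain
Read 5: bits[24:25] width=1 -> value=0 (bin 0); offset now 25 = byte 3 bit 1; 15 bits remain
Read 6: bits[25:27] width=2 -> value=1 (bin 01); offset now 27 = byte 3 bit 3; 13 bits remain

Answer: 3 3 1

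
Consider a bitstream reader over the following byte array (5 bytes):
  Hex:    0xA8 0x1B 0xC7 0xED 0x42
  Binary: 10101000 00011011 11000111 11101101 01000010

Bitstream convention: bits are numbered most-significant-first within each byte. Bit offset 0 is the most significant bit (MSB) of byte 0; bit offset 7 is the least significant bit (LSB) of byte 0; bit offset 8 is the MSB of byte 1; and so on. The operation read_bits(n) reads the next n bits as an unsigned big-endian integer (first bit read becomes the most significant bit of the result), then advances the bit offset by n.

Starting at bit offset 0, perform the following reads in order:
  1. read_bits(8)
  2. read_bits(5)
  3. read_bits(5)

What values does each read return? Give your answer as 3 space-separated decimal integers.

Read 1: bits[0:8] width=8 -> value=168 (bin 10101000); offset now 8 = byte 1 bit 0; 32 bits remain
Read 2: bits[8:13] width=5 -> value=3 (bin 00011); offset now 13 = byte 1 bit 5; 27 bits remain
Read 3: bits[13:18] width=5 -> value=15 (bin 01111); offset now 18 = byte 2 bit 2; 22 bits remain

Answer: 168 3 15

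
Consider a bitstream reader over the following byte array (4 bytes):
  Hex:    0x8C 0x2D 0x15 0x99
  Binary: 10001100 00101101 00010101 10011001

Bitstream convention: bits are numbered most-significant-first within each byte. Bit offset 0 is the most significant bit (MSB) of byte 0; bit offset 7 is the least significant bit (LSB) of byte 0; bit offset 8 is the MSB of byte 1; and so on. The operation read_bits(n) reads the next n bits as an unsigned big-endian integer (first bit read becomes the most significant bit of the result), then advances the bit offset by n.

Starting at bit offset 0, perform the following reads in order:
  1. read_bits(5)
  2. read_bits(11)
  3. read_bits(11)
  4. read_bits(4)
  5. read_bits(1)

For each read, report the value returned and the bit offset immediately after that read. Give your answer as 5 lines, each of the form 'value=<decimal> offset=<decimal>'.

Read 1: bits[0:5] width=5 -> value=17 (bin 10001); offset now 5 = byte 0 bit 5; 27 bits remain
Read 2: bits[5:16] width=11 -> value=1069 (bin 10000101101); offset now 16 = byte 2 bit 0; 16 bits remain
Read 3: bits[16:27] width=11 -> value=172 (bin 00010101100); offset now 27 = byte 3 bit 3; 5 bits remain
Read 4: bits[27:31] width=4 -> value=12 (bin 1100); offset now 31 = byte 3 bit 7; 1 bits remain
Read 5: bits[31:32] width=1 -> value=1 (bin 1); offset now 32 = byte 4 bit 0; 0 bits remain

Answer: value=17 offset=5
value=1069 offset=16
value=172 offset=27
value=12 offset=31
value=1 offset=32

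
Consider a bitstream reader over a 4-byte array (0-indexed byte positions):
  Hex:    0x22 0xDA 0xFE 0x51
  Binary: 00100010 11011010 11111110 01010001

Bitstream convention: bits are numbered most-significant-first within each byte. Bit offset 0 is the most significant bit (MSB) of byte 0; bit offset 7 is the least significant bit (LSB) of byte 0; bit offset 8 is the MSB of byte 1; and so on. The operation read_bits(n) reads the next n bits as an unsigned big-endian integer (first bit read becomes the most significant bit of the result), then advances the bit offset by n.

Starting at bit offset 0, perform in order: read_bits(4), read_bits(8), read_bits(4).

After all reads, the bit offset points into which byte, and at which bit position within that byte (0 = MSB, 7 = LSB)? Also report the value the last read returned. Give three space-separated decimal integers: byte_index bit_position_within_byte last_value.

Answer: 2 0 10

Derivation:
Read 1: bits[0:4] width=4 -> value=2 (bin 0010); offset now 4 = byte 0 bit 4; 28 bits remain
Read 2: bits[4:12] width=8 -> value=45 (bin 00101101); offset now 12 = byte 1 bit 4; 20 bits remain
Read 3: bits[12:16] width=4 -> value=10 (bin 1010); offset now 16 = byte 2 bit 0; 16 bits remain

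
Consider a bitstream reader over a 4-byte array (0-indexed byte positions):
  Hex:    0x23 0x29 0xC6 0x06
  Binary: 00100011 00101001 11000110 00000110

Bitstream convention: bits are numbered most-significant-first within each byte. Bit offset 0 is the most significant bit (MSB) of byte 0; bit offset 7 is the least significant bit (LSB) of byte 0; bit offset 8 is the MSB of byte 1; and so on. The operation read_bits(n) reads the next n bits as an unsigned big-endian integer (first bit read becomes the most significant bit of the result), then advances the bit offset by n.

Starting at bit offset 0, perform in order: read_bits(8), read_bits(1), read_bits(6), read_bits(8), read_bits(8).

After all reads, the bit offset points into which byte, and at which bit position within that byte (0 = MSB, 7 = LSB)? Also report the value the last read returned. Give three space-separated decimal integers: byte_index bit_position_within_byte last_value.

Answer: 3 7 3

Derivation:
Read 1: bits[0:8] width=8 -> value=35 (bin 00100011); offset now 8 = byte 1 bit 0; 24 bits remain
Read 2: bits[8:9] width=1 -> value=0 (bin 0); offset now 9 = byte 1 bit 1; 23 bits remain
Read 3: bits[9:15] width=6 -> value=20 (bin 010100); offset now 15 = byte 1 bit 7; 17 bits remain
Read 4: bits[15:23] width=8 -> value=227 (bin 11100011); offset now 23 = byte 2 bit 7; 9 bits remain
Read 5: bits[23:31] width=8 -> value=3 (bin 00000011); offset now 31 = byte 3 bit 7; 1 bits remain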